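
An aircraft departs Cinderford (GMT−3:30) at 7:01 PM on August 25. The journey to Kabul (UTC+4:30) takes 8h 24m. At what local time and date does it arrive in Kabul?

Convert departure to UTC: 7:01 PM + 3:30 = 10:31 PM UTC on Aug 25.
Add 8 hours and 24 minutes travel time → 6:55 AM UTC (Aug 26).
Kabul is UTC+4:30, so local arrival = 6:55 AM + 4:30 = 11:25 AM on Aug 26.

11:25 AM on August 26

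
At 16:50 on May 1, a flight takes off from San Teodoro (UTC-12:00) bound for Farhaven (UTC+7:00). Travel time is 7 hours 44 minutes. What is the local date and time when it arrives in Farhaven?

Convert departure to UTC: 16:50 + 12:00 = 04:50 UTC on May 2.
Add 7 hours 44 minutes travel time → 12:34 UTC.
Farhaven is UTC+7:00, so local arrival = 12:34 + 7:00 = 19:34 on May 2.

19:34 on May 2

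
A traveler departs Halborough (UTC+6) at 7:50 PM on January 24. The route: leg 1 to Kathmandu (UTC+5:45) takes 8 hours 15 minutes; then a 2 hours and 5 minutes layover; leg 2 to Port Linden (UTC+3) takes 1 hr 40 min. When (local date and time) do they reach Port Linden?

4:50 AM on January 25

Convert departure to UTC: 7:50 PM − 6:00 = 1:50 PM UTC on Jan 24.
Add 8 hours and 15 minutes leg 1 → 10:05 PM UTC.
Add 2 hours and 5 minutes layover in Kathmandu → 12:10 AM UTC (Jan 25).
Add 1 hour 40 minutes leg 2 → 1:50 AM UTC.
Port Linden is UTC+3:00, so local arrival = 1:50 AM + 3:00 = 4:50 AM on Jan 25.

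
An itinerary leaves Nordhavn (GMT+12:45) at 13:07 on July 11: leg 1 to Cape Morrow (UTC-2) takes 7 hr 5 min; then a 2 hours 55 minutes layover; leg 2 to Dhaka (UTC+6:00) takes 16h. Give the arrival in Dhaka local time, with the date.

08:22 on July 12

Convert departure to UTC: 13:07 − 12:45 = 00:22 UTC on Jul 11.
Add 7 hours and 5 minutes leg 1 → 07:27 UTC.
Add 2 hours 55 minutes layover in Cape Morrow → 10:22 UTC.
Add 16 hours leg 2 → 02:22 UTC (Jul 12).
Dhaka is UTC+6:00, so local arrival = 02:22 + 6:00 = 08:22 on Jul 12.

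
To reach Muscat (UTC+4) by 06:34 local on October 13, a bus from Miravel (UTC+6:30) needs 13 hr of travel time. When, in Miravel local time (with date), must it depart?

20:04 on October 12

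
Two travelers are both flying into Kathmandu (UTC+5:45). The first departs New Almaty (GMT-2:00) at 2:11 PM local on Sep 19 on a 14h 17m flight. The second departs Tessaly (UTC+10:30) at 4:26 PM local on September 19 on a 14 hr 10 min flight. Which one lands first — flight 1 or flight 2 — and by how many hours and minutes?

Flight 1 in UTC: 2:11 PM + 2:00 = 4:11 PM on Sep 19.
+14 hours 17 minutes → arrive 6:28 AM UTC on Sep 20.
Flight 2 in UTC: 4:26 PM − 10:30 = 5:56 AM on Sep 19.
+14 hours and 10 minutes → arrive 8:06 PM UTC on Sep 19.
Flight 2 lands earlier by 10 hours 22 minutes.

the second, by 10 hours 22 minutes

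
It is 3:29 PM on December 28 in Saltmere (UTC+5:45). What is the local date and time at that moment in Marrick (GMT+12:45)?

10:29 PM on Dec 28

Marrick is 7:00 ahead of Saltmere.
Shift by the zone difference: 3:29 PM + 7:00 = 10:29 PM on Dec 28 in Marrick.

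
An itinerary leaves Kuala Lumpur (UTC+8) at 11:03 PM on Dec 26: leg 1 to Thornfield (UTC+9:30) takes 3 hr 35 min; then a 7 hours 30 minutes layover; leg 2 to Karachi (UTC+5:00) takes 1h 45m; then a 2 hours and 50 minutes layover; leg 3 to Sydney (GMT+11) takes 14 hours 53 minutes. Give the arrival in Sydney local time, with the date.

8:36 AM on Dec 28

Convert departure to UTC: 11:03 PM − 8:00 = 3:03 PM UTC on Dec 26.
Add 3 hours and 35 minutes leg 1 → 6:38 PM UTC.
Add 7 hours 30 minutes layover in Thornfield → 2:08 AM UTC (Dec 27).
Add 1 hour and 45 minutes leg 2 → 3:53 AM UTC.
Add 2 hours 50 minutes layover in Karachi → 6:43 AM UTC.
Add 14 hours 53 minutes leg 3 → 9:36 PM UTC.
Sydney is UTC+11:00, so local arrival = 9:36 PM + 11:00 = 8:36 AM on Dec 28.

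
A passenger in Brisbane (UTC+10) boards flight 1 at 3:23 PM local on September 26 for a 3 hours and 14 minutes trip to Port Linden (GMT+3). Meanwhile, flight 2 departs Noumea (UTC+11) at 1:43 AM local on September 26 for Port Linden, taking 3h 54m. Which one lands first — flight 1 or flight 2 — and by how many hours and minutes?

Flight 1 in UTC: 3:23 PM − 10:00 = 5:23 AM on Sep 26.
+3 hours 14 minutes → arrive 8:37 AM UTC on Sep 26.
Flight 2 in UTC: 1:43 AM − 11:00 = 2:43 PM on Sep 25.
+3 hours and 54 minutes → arrive 6:37 PM UTC on Sep 25.
Flight 2 lands earlier by 14 hours.

the second, by 14 hours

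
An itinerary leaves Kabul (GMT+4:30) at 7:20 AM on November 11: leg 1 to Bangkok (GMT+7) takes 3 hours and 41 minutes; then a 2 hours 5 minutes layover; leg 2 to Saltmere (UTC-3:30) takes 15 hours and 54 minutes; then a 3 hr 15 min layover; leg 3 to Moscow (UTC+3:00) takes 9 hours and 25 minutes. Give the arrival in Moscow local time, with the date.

4:10 PM on Nov 12

Convert departure to UTC: 7:20 AM − 4:30 = 2:50 AM UTC on Nov 11.
Add 3 hours and 41 minutes leg 1 → 6:31 AM UTC.
Add 2 hours 5 minutes layover in Bangkok → 8:36 AM UTC.
Add 15 hours and 54 minutes leg 2 → 12:30 AM UTC (Nov 12).
Add 3 hours 15 minutes layover in Saltmere → 3:45 AM UTC.
Add 9 hours 25 minutes leg 3 → 1:10 PM UTC.
Moscow is UTC+3:00, so local arrival = 1:10 PM + 3:00 = 4:10 PM on Nov 12.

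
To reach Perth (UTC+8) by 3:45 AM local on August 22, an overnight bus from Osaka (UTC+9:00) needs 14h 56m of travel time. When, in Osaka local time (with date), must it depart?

1:49 PM on August 21

Target arrival in UTC: 3:45 AM − 8:00 = 7:45 PM on Aug 21.
Subtract 14 hours 56 minutes → departure 4:49 AM UTC on Aug 21.
Osaka is UTC+9:00: 4:49 AM + 9:00 = 1:49 PM on Aug 21.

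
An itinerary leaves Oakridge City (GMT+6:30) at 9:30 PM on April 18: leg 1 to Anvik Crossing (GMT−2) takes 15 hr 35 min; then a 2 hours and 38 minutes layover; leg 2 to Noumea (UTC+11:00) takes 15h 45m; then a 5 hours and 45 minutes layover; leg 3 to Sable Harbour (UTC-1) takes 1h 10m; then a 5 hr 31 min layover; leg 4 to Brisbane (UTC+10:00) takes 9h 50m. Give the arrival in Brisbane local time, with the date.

9:14 AM on April 21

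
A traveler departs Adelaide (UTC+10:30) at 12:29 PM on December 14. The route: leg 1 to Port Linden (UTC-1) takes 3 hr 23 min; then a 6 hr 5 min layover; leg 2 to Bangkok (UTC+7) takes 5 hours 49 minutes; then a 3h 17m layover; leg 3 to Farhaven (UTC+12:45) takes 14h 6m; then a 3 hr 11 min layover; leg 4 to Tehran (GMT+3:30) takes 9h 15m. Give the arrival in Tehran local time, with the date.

Convert departure to UTC: 12:29 PM − 10:30 = 1:59 AM UTC on Dec 14.
Add 3 hours and 23 minutes leg 1 → 5:22 AM UTC.
Add 6 hours and 5 minutes layover in Port Linden → 11:27 AM UTC.
Add 5 hours 49 minutes leg 2 → 5:16 PM UTC.
Add 3 hours 17 minutes layover in Bangkok → 8:33 PM UTC.
Add 14 hours 6 minutes leg 3 → 10:39 AM UTC (Dec 15).
Add 3 hours and 11 minutes layover in Farhaven → 1:50 PM UTC.
Add 9 hours and 15 minutes leg 4 → 11:05 PM UTC.
Tehran is UTC+3:30, so local arrival = 11:05 PM + 3:30 = 2:35 AM on Dec 16.

2:35 AM on Dec 16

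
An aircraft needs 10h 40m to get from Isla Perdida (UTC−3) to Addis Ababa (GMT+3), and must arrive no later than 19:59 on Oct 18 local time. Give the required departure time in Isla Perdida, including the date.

Target arrival in UTC: 19:59 − 3:00 = 16:59 on Oct 18.
Subtract 10 hours and 40 minutes → departure 06:19 UTC on Oct 18.
Isla Perdida is UTC−3:00: 06:19 − 3:00 = 03:19 on Oct 18.

03:19 on October 18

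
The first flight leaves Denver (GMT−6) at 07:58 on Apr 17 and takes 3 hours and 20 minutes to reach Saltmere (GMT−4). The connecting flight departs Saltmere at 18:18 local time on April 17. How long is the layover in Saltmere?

5 hours

Convert departure to UTC: 07:58 + 6:00 = 13:58 UTC on Apr 17.
Add 3 hours and 20 minutes flight time → 17:18 UTC.
Saltmere is UTC−4:00, so local arrival = 17:18 − 4:00 = 13:18 on Apr 17.
Layover = 18:18 − 13:18 = 5 hours.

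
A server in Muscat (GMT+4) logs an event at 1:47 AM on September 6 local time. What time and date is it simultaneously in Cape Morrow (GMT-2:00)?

7:47 PM on Sep 5

Cape Morrow is 6:00 behind Muscat.
Shift by the zone difference: 1:47 AM − 6:00 = 7:47 PM on Sep 5 in Cape Morrow.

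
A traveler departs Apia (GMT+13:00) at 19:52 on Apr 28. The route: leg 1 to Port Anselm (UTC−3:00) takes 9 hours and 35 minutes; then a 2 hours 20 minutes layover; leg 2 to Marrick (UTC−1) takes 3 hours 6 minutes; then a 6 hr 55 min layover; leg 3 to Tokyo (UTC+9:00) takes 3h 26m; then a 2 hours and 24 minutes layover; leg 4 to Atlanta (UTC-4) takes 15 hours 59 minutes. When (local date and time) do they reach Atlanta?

22:37 on Apr 29

Convert departure to UTC: 19:52 − 13:00 = 06:52 UTC on Apr 28.
Add 9 hours and 35 minutes leg 1 → 16:27 UTC.
Add 2 hours and 20 minutes layover in Port Anselm → 18:47 UTC.
Add 3 hours and 6 minutes leg 2 → 21:53 UTC.
Add 6 hours and 55 minutes layover in Marrick → 04:48 UTC (Apr 29).
Add 3 hours and 26 minutes leg 3 → 08:14 UTC.
Add 2 hours 24 minutes layover in Tokyo → 10:38 UTC.
Add 15 hours and 59 minutes leg 4 → 02:37 UTC (Apr 30).
Atlanta is UTC−4:00, so local arrival = 02:37 − 4:00 = 22:37 on Apr 29.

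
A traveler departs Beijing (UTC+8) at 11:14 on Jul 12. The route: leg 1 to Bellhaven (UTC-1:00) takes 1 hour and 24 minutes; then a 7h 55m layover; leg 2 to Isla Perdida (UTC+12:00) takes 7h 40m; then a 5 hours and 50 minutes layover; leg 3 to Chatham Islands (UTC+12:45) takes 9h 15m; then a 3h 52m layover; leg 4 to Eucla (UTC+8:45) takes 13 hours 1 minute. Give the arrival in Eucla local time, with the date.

12:56 on July 14

Convert departure to UTC: 11:14 − 8:00 = 03:14 UTC on Jul 12.
Add 1 hour 24 minutes leg 1 → 04:38 UTC.
Add 7 hours and 55 minutes layover in Bellhaven → 12:33 UTC.
Add 7 hours and 40 minutes leg 2 → 20:13 UTC.
Add 5 hours 50 minutes layover in Isla Perdida → 02:03 UTC (Jul 13).
Add 9 hours 15 minutes leg 3 → 11:18 UTC.
Add 3 hours 52 minutes layover in Chatham Islands → 15:10 UTC.
Add 13 hours and 1 minute leg 4 → 04:11 UTC (Jul 14).
Eucla is UTC+8:45, so local arrival = 04:11 + 8:45 = 12:56 on Jul 14.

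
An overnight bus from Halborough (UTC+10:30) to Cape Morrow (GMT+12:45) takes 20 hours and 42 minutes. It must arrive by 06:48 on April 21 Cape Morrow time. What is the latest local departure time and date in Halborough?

07:51 on April 20

Target arrival in UTC: 06:48 − 12:45 = 18:03 on Apr 20.
Subtract 20 hours 42 minutes → departure 21:21 UTC on Apr 19.
Halborough is UTC+10:30: 21:21 + 10:30 = 07:51 on Apr 20.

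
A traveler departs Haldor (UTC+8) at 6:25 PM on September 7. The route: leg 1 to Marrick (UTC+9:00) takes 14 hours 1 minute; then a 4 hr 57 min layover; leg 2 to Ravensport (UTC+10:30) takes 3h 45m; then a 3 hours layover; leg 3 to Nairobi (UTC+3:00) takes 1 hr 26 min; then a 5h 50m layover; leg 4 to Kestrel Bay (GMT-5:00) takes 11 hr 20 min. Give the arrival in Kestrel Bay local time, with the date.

1:44 AM on Sep 9

Convert departure to UTC: 6:25 PM − 8:00 = 10:25 AM UTC on Sep 7.
Add 14 hours 1 minute leg 1 → 12:26 AM UTC (Sep 8).
Add 4 hours 57 minutes layover in Marrick → 5:23 AM UTC.
Add 3 hours and 45 minutes leg 2 → 9:08 AM UTC.
Add 3 hours layover in Ravensport → 12:08 PM UTC.
Add 1 hour and 26 minutes leg 3 → 1:34 PM UTC.
Add 5 hours and 50 minutes layover in Nairobi → 7:24 PM UTC.
Add 11 hours and 20 minutes leg 4 → 6:44 AM UTC (Sep 9).
Kestrel Bay is UTC−5:00, so local arrival = 6:44 AM − 5:00 = 1:44 AM on Sep 9.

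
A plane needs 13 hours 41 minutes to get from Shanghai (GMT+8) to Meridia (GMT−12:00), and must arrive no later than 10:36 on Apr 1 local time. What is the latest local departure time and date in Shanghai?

16:55 on April 1

Target arrival in UTC: 10:36 + 12:00 = 22:36 on Apr 1.
Subtract 13 hours and 41 minutes → departure 08:55 UTC on Apr 1.
Shanghai is UTC+8:00: 08:55 + 8:00 = 16:55 on Apr 1.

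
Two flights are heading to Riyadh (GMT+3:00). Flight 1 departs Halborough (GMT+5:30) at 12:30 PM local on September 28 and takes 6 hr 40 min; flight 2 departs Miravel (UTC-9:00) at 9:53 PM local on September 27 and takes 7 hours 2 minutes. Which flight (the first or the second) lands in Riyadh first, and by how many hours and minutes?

the first, by 15 minutes

Flight 1 in UTC: 12:30 PM − 5:30 = 7:00 AM on Sep 28.
+6 hours and 40 minutes → arrive 1:40 PM UTC on Sep 28.
Flight 2 in UTC: 9:53 PM + 9:00 = 6:53 AM on Sep 28.
+7 hours 2 minutes → arrive 1:55 PM UTC on Sep 28.
Flight 1 lands earlier by 15 minutes.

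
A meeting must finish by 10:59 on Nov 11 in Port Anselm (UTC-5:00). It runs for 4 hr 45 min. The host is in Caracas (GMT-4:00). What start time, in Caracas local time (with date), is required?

Target end time in UTC: 10:59 + 5:00 = 15:59 on Nov 11.
Subtract 4 hours and 45 minutes → start 11:14 UTC on Nov 11.
Caracas is UTC−4:00: 11:14 − 4:00 = 07:14 on Nov 11.

07:14 on Nov 11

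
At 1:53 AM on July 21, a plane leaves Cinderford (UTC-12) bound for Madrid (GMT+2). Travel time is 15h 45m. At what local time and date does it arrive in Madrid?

7:38 AM on July 22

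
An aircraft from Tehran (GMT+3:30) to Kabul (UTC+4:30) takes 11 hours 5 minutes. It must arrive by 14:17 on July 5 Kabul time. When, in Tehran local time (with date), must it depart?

02:12 on Jul 5

Target arrival in UTC: 14:17 − 4:30 = 09:47 on Jul 5.
Subtract 11 hours and 5 minutes → departure 22:42 UTC on Jul 4.
Tehran is UTC+3:30: 22:42 + 3:30 = 02:12 on Jul 5.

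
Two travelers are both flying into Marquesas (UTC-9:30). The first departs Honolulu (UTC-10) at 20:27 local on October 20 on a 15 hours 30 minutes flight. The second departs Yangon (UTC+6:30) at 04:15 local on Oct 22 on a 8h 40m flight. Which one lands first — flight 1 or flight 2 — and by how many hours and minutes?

Flight 1 in UTC: 20:27 + 10:00 = 06:27 on Oct 21.
+15 hours and 30 minutes → arrive 21:57 UTC on Oct 21.
Flight 2 in UTC: 04:15 − 6:30 = 21:45 on Oct 21.
+8 hours 40 minutes → arrive 06:25 UTC on Oct 22.
Flight 1 lands earlier by 8 hours 28 minutes.

the first, by 8 hours 28 minutes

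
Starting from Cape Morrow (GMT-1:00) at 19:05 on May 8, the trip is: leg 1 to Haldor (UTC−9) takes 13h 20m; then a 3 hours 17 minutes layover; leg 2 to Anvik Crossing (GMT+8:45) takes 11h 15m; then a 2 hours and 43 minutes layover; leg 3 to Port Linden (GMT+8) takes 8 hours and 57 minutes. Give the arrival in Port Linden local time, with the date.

Convert departure to UTC: 19:05 + 1:00 = 20:05 UTC on May 8.
Add 13 hours and 20 minutes leg 1 → 09:25 UTC (May 9).
Add 3 hours and 17 minutes layover in Haldor → 12:42 UTC.
Add 11 hours and 15 minutes leg 2 → 23:57 UTC.
Add 2 hours 43 minutes layover in Anvik Crossing → 02:40 UTC (May 10).
Add 8 hours and 57 minutes leg 3 → 11:37 UTC.
Port Linden is UTC+8:00, so local arrival = 11:37 + 8:00 = 19:37 on May 10.

19:37 on May 10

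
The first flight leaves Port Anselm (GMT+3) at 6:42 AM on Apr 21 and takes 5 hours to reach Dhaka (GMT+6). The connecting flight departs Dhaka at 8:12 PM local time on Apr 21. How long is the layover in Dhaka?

Convert departure to UTC: 6:42 AM − 3:00 = 3:42 AM UTC on Apr 21.
Add 5 hours flight time → 8:42 AM UTC.
Dhaka is UTC+6:00, so local arrival = 8:42 AM + 6:00 = 2:42 PM on Apr 21.
Layover = 8:12 PM − 2:42 PM = 5 hours 30 minutes.

5 hours 30 minutes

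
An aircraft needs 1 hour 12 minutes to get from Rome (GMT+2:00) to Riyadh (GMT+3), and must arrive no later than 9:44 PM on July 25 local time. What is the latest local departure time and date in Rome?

7:32 PM on Jul 25

Target arrival in UTC: 9:44 PM − 3:00 = 6:44 PM on Jul 25.
Subtract 1 hour and 12 minutes → departure 5:32 PM UTC on Jul 25.
Rome is UTC+2:00: 5:32 PM + 2:00 = 7:32 PM on Jul 25.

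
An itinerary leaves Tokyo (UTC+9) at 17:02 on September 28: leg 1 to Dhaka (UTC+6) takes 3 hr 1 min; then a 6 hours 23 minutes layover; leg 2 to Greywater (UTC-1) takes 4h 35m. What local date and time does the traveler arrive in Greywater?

21:01 on September 28

Convert departure to UTC: 17:02 − 9:00 = 08:02 UTC on Sep 28.
Add 3 hours 1 minute leg 1 → 11:03 UTC.
Add 6 hours and 23 minutes layover in Dhaka → 17:26 UTC.
Add 4 hours 35 minutes leg 2 → 22:01 UTC.
Greywater is UTC−1:00, so local arrival = 22:01 − 1:00 = 21:01 on Sep 28.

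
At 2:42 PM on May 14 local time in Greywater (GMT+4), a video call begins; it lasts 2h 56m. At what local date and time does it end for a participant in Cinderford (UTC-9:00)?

Convert start to UTC: 2:42 PM − 4:00 = 10:42 AM UTC on May 14.
Add 2 hours and 56 minutes duration → 1:38 PM UTC.
Cinderford is UTC−9:00, so local end time = 1:38 PM − 9:00 = 4:38 AM on May 14.

4:38 AM on May 14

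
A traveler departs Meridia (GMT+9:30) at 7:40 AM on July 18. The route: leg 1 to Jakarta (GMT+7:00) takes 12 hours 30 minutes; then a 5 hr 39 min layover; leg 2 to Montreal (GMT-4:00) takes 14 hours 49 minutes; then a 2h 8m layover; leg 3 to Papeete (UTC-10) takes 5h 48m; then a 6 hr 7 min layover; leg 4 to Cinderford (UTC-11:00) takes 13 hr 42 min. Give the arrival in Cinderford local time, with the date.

11:53 PM on July 19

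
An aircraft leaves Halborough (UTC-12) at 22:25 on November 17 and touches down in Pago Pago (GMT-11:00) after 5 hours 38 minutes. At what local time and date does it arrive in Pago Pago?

05:03 on November 18

Pago Pago is 1:00 ahead of Halborough.
After 5 hours 38 minutes it is 04:03 (Nov 18) in Halborough.
Shift by the zone difference: 04:03 + 1:00 = 05:03 on Nov 18 in Pago Pago.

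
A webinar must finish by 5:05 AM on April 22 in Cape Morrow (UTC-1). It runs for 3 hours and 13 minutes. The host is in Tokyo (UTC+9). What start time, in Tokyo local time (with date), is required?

11:52 AM on Apr 22

Target end time in UTC: 5:05 AM + 1:00 = 6:05 AM on Apr 22.
Subtract 3 hours 13 minutes → start 2:52 AM UTC on Apr 22.
Tokyo is UTC+9:00: 2:52 AM + 9:00 = 11:52 AM on Apr 22.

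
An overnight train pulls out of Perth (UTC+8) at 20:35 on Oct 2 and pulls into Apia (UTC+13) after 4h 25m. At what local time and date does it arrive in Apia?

Convert departure to UTC: 20:35 − 8:00 = 12:35 UTC on Oct 2.
Add 4 hours and 25 minutes travel time → 17:00 UTC.
Apia is UTC+13:00, so local arrival = 17:00 + 13:00 = 06:00 on Oct 3.

06:00 on October 3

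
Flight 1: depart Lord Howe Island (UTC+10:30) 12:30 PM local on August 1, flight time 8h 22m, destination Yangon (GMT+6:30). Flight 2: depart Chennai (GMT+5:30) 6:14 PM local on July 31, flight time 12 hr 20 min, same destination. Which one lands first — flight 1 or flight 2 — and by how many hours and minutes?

the second, by 9 hours 18 minutes

Flight 1 in UTC: 12:30 PM − 10:30 = 2:00 AM on Aug 1.
+8 hours and 22 minutes → arrive 10:22 AM UTC on Aug 1.
Flight 2 in UTC: 6:14 PM − 5:30 = 12:44 PM on Jul 31.
+12 hours 20 minutes → arrive 1:04 AM UTC on Aug 1.
Flight 2 lands earlier by 9 hours 18 minutes.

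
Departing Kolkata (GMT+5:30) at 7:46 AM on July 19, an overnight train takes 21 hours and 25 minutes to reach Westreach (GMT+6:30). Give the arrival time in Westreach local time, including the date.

6:11 AM on July 20

Convert departure to UTC: 7:46 AM − 5:30 = 2:16 AM UTC on Jul 19.
Add 21 hours 25 minutes travel time → 11:41 PM UTC.
Westreach is UTC+6:30, so local arrival = 11:41 PM + 6:30 = 6:11 AM on Jul 20.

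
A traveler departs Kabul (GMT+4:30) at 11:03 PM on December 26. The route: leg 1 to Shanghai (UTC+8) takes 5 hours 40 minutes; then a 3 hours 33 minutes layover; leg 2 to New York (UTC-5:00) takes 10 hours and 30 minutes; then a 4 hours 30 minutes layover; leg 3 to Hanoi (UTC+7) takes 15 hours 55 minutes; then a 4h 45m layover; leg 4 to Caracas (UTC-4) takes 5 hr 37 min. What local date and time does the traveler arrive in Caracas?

5:03 PM on Dec 28

Convert departure to UTC: 11:03 PM − 4:30 = 6:33 PM UTC on Dec 26.
Add 5 hours and 40 minutes leg 1 → 12:13 AM UTC (Dec 27).
Add 3 hours and 33 minutes layover in Shanghai → 3:46 AM UTC.
Add 10 hours 30 minutes leg 2 → 2:16 PM UTC.
Add 4 hours 30 minutes layover in New York → 6:46 PM UTC.
Add 15 hours and 55 minutes leg 3 → 10:41 AM UTC (Dec 28).
Add 4 hours and 45 minutes layover in Hanoi → 3:26 PM UTC.
Add 5 hours 37 minutes leg 4 → 9:03 PM UTC.
Caracas is UTC−4:00, so local arrival = 9:03 PM − 4:00 = 5:03 PM on Dec 28.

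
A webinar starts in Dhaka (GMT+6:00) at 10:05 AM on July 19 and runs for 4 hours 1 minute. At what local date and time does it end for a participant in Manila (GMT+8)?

4:06 PM on Jul 19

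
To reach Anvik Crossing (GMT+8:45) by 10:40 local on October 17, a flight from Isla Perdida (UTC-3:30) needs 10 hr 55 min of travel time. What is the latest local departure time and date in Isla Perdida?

Target arrival in UTC: 10:40 − 8:45 = 01:55 on Oct 17.
Subtract 10 hours and 55 minutes → departure 15:00 UTC on Oct 16.
Isla Perdida is UTC−3:30: 15:00 − 3:30 = 11:30 on Oct 16.

11:30 on October 16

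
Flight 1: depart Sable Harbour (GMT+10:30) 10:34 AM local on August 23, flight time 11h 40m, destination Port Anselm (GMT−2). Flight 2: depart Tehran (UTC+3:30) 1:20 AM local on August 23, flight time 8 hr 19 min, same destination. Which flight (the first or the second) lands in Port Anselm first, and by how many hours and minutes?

Flight 1 in UTC: 10:34 AM − 10:30 = 12:04 AM on Aug 23.
+11 hours and 40 minutes → arrive 11:44 AM UTC on Aug 23.
Flight 2 in UTC: 1:20 AM − 3:30 = 9:50 PM on Aug 22.
+8 hours and 19 minutes → arrive 6:09 AM UTC on Aug 23.
Flight 2 lands earlier by 5 hours 35 minutes.

the second, by 5 hours 35 minutes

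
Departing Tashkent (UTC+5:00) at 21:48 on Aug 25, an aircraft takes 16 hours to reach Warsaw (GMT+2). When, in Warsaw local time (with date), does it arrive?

10:48 on August 26

Convert departure to UTC: 21:48 − 5:00 = 16:48 UTC on Aug 25.
Add 16 hours travel time → 08:48 UTC (Aug 26).
Warsaw is UTC+2:00, so local arrival = 08:48 + 2:00 = 10:48 on Aug 26.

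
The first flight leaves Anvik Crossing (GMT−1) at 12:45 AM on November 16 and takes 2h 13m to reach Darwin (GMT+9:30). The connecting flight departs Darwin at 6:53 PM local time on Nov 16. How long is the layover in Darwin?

5 hours 25 minutes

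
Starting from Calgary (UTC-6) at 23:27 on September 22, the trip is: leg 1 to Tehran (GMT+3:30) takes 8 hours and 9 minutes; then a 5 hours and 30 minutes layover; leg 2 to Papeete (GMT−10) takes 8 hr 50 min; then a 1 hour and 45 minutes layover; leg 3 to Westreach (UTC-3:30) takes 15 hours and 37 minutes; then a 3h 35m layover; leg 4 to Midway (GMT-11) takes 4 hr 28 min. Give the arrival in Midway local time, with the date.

18:21 on Sep 24

Convert departure to UTC: 23:27 + 6:00 = 05:27 UTC on Sep 23.
Add 8 hours 9 minutes leg 1 → 13:36 UTC.
Add 5 hours and 30 minutes layover in Tehran → 19:06 UTC.
Add 8 hours and 50 minutes leg 2 → 03:56 UTC (Sep 24).
Add 1 hour 45 minutes layover in Papeete → 05:41 UTC.
Add 15 hours 37 minutes leg 3 → 21:18 UTC.
Add 3 hours 35 minutes layover in Westreach → 00:53 UTC (Sep 25).
Add 4 hours and 28 minutes leg 4 → 05:21 UTC.
Midway is UTC−11:00, so local arrival = 05:21 − 11:00 = 18:21 on Sep 24.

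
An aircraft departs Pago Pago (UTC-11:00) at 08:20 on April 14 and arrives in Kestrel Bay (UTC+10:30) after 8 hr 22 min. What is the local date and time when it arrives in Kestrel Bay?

14:12 on Apr 15

Convert departure to UTC: 08:20 + 11:00 = 19:20 UTC on Apr 14.
Add 8 hours 22 minutes travel time → 03:42 UTC (Apr 15).
Kestrel Bay is UTC+10:30, so local arrival = 03:42 + 10:30 = 14:12 on Apr 15.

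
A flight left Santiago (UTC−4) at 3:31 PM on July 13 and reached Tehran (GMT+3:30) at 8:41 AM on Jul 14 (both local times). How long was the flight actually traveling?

9 hours 40 minutes

Tehran is 7:30 ahead of Santiago.
Clock-face elapsed time (ignoring zones) is 17 hours 10 minutes.
Actual elapsed = 17 hours 10 minutes − 7:30 = 9 hours 40 minutes.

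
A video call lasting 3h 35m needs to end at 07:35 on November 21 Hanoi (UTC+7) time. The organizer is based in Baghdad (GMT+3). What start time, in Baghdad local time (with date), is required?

00:00 on November 21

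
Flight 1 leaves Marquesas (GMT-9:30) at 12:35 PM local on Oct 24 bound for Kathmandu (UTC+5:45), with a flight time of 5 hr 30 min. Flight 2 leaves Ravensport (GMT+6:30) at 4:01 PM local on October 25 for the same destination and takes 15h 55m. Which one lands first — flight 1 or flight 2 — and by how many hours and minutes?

the first, by 21 hours 51 minutes

Flight 1 in UTC: 12:35 PM + 9:30 = 10:05 PM on Oct 24.
+5 hours 30 minutes → arrive 3:35 AM UTC on Oct 25.
Flight 2 in UTC: 4:01 PM − 6:30 = 9:31 AM on Oct 25.
+15 hours and 55 minutes → arrive 1:26 AM UTC on Oct 26.
Flight 1 lands earlier by 21 hours 51 minutes.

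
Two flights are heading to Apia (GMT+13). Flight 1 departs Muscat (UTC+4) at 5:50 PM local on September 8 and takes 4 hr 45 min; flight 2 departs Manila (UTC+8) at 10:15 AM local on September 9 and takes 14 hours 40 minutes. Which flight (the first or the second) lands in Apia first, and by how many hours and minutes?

Flight 1 in UTC: 5:50 PM − 4:00 = 1:50 PM on Sep 8.
+4 hours and 45 minutes → arrive 6:35 PM UTC on Sep 8.
Flight 2 in UTC: 10:15 AM − 8:00 = 2:15 AM on Sep 9.
+14 hours and 40 minutes → arrive 4:55 PM UTC on Sep 9.
Flight 1 lands earlier by 22 hours 20 minutes.

the first, by 22 hours 20 minutes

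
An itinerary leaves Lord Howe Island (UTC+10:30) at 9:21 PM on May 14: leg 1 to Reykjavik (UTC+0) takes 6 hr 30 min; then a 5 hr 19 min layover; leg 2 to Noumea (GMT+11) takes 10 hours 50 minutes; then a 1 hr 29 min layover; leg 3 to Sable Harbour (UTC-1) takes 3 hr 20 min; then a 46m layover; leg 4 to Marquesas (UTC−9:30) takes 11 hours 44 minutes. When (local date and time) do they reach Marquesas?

5:19 PM on May 15

Convert departure to UTC: 9:21 PM − 10:30 = 10:51 AM UTC on May 14.
Add 6 hours 30 minutes leg 1 → 5:21 PM UTC.
Add 5 hours and 19 minutes layover in Reykjavik → 10:40 PM UTC.
Add 10 hours 50 minutes leg 2 → 9:30 AM UTC (May 15).
Add 1 hour and 29 minutes layover in Noumea → 10:59 AM UTC.
Add 3 hours 20 minutes leg 3 → 2:19 PM UTC.
Add 46 minutes layover in Sable Harbour → 3:05 PM UTC.
Add 11 hours and 44 minutes leg 4 → 2:49 AM UTC (May 16).
Marquesas is UTC−9:30, so local arrival = 2:49 AM − 9:30 = 5:19 PM on May 15.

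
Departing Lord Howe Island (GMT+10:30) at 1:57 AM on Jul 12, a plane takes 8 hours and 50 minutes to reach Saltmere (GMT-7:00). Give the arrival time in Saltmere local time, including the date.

Convert departure to UTC: 1:57 AM − 10:30 = 3:27 PM UTC on Jul 11.
Add 8 hours 50 minutes travel time → 12:17 AM UTC (Jul 12).
Saltmere is UTC−7:00, so local arrival = 12:17 AM − 7:00 = 5:17 PM on Jul 11.

5:17 PM on July 11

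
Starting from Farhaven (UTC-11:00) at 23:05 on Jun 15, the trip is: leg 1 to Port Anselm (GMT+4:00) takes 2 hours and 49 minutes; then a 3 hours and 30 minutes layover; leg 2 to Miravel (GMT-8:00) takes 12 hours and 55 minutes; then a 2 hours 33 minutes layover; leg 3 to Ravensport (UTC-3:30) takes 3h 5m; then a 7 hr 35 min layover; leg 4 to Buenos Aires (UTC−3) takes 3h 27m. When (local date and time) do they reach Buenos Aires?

Convert departure to UTC: 23:05 + 11:00 = 10:05 UTC on Jun 16.
Add 2 hours 49 minutes leg 1 → 12:54 UTC.
Add 3 hours and 30 minutes layover in Port Anselm → 16:24 UTC.
Add 12 hours 55 minutes leg 2 → 05:19 UTC (Jun 17).
Add 2 hours 33 minutes layover in Miravel → 07:52 UTC.
Add 3 hours and 5 minutes leg 3 → 10:57 UTC.
Add 7 hours and 35 minutes layover in Ravensport → 18:32 UTC.
Add 3 hours 27 minutes leg 4 → 21:59 UTC.
Buenos Aires is UTC−3:00, so local arrival = 21:59 − 3:00 = 18:59 on Jun 17.

18:59 on Jun 17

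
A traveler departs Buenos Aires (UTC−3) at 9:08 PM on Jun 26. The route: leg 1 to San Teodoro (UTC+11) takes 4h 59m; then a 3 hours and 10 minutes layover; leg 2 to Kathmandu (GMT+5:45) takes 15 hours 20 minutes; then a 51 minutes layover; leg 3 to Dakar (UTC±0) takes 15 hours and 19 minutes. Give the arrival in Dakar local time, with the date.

Convert departure to UTC: 9:08 PM + 3:00 = 12:08 AM UTC on Jun 27.
Add 4 hours 59 minutes leg 1 → 5:07 AM UTC.
Add 3 hours 10 minutes layover in San Teodoro → 8:17 AM UTC.
Add 15 hours and 20 minutes leg 2 → 11:37 PM UTC.
Add 51 minutes layover in Kathmandu → 12:28 AM UTC (Jun 28).
Add 15 hours 19 minutes leg 3 → 3:47 PM UTC.
Dakar is UTC+0, so local arrival is the same: 3:47 PM on Jun 28.

3:47 PM on June 28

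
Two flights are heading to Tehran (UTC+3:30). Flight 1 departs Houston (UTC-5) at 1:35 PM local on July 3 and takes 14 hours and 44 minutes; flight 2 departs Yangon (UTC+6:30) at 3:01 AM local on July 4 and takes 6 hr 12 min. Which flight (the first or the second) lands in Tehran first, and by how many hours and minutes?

the second, by 6 hours 36 minutes

Flight 1 in UTC: 1:35 PM + 5:00 = 6:35 PM on Jul 3.
+14 hours 44 minutes → arrive 9:19 AM UTC on Jul 4.
Flight 2 in UTC: 3:01 AM − 6:30 = 8:31 PM on Jul 3.
+6 hours and 12 minutes → arrive 2:43 AM UTC on Jul 4.
Flight 2 lands earlier by 6 hours 36 minutes.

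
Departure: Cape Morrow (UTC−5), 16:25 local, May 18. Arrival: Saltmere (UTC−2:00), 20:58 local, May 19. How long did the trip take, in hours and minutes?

Saltmere is 3:00 ahead of Cape Morrow.
Clock-face elapsed time (ignoring zones) is 28 hours 33 minutes.
Actual elapsed = 28 hours 33 minutes − 3:00 = 25 hours 33 minutes.

25 hours 33 minutes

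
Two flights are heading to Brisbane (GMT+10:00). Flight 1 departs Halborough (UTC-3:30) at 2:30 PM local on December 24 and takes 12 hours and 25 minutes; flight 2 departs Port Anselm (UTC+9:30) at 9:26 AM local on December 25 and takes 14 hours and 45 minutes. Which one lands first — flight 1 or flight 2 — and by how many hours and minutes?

Flight 1 in UTC: 2:30 PM + 3:30 = 6:00 PM on Dec 24.
+12 hours and 25 minutes → arrive 6:25 AM UTC on Dec 25.
Flight 2 in UTC: 9:26 AM − 9:30 = 11:56 PM on Dec 24.
+14 hours 45 minutes → arrive 2:41 PM UTC on Dec 25.
Flight 1 lands earlier by 8 hours 16 minutes.

the first, by 8 hours 16 minutes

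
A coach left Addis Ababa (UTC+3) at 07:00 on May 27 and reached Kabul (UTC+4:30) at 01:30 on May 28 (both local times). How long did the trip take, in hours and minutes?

Departure in UTC: 07:00 − 3:00 = 04:00 on May 27.
Arrival in UTC: 01:30 − 4:30 = 21:00 on May 27.
Elapsed = 21:00 − 04:00 = 17 hours.

17 hours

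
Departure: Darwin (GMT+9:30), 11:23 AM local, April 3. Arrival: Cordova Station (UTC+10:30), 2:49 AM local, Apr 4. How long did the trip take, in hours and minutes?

Departure in UTC: 11:23 AM − 9:30 = 1:53 AM on Apr 3.
Arrival in UTC: 2:49 AM − 10:30 = 4:19 PM on Apr 3.
Elapsed = 4:19 PM − 1:53 AM = 14 hours 26 minutes.

14 hours 26 minutes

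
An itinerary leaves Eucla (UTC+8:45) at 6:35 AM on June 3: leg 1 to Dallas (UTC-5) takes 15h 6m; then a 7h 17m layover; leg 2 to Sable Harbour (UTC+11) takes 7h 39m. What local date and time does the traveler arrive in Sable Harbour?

2:52 PM on June 4

Convert departure to UTC: 6:35 AM − 8:45 = 9:50 PM UTC on Jun 2.
Add 15 hours and 6 minutes leg 1 → 12:56 PM UTC (Jun 3).
Add 7 hours and 17 minutes layover in Dallas → 8:13 PM UTC.
Add 7 hours 39 minutes leg 2 → 3:52 AM UTC (Jun 4).
Sable Harbour is UTC+11:00, so local arrival = 3:52 AM + 11:00 = 2:52 PM on Jun 4.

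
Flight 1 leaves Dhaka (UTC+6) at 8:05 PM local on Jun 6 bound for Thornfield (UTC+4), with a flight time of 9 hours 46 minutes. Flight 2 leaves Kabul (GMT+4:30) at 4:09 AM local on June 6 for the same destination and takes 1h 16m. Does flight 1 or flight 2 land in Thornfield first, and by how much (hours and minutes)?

the second, by 22 hours 56 minutes

Flight 1 in UTC: 8:05 PM − 6:00 = 2:05 PM on Jun 6.
+9 hours and 46 minutes → arrive 11:51 PM UTC on Jun 6.
Flight 2 in UTC: 4:09 AM − 4:30 = 11:39 PM on Jun 5.
+1 hour and 16 minutes → arrive 12:55 AM UTC on Jun 6.
Flight 2 lands earlier by 22 hours 56 minutes.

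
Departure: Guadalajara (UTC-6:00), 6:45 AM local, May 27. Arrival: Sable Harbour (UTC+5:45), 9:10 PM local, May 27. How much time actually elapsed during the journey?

2 hours 40 minutes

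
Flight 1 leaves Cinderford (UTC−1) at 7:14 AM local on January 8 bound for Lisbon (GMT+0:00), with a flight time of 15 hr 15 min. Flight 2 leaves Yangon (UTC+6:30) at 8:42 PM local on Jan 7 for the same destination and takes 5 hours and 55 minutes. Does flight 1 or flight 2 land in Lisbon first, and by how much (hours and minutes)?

the second, by 27 hours 22 minutes

Flight 1 in UTC: 7:14 AM + 1:00 = 8:14 AM on Jan 8.
+15 hours and 15 minutes → arrive 11:29 PM UTC on Jan 8.
Flight 2 in UTC: 8:42 PM − 6:30 = 2:12 PM on Jan 7.
+5 hours 55 minutes → arrive 8:07 PM UTC on Jan 7.
Flight 2 lands earlier by 27 hours 22 minutes.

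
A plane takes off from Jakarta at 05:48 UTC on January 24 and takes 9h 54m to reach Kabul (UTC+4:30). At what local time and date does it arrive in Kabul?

20:12 on January 24

Departure is given in UTC: 05:48 on Jan 24.
Add 9 hours 54 minutes → 15:42 UTC.
Kabul is UTC+4:30: 15:42 + 4:30 = 20:12 on Jan 24.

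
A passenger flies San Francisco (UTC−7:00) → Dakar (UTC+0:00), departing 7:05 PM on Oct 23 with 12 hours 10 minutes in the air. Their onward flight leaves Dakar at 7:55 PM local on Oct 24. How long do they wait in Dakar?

5 hours 40 minutes

Convert departure to UTC: 7:05 PM + 7:00 = 2:05 AM UTC on Oct 24.
Add 12 hours 10 minutes flight time → 2:15 PM UTC.
Dakar is UTC+0, so local arrival is the same: 2:15 PM on Oct 24.
Layover = 7:55 PM − 2:15 PM = 5 hours 40 minutes.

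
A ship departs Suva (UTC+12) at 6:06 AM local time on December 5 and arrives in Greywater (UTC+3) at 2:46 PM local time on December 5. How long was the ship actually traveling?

Departure in UTC: 6:06 AM − 12:00 = 6:06 PM on Dec 4.
Arrival in UTC: 2:46 PM − 3:00 = 11:46 AM on Dec 5.
Elapsed = 11:46 AM − 6:06 PM (+1 day) = 17 hours 40 minutes.

17 hours 40 minutes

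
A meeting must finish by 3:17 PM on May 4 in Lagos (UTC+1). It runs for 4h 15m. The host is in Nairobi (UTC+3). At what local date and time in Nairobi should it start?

1:02 PM on May 4

Target end time in UTC: 3:17 PM − 1:00 = 2:17 PM on May 4.
Subtract 4 hours and 15 minutes → start 10:02 AM UTC on May 4.
Nairobi is UTC+3:00: 10:02 AM + 3:00 = 1:02 PM on May 4.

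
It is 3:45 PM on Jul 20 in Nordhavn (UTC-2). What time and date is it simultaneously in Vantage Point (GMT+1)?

In UTC: 3:45 PM + 2:00 = 5:45 PM on Jul 20.
Vantage Point is UTC+1:00: 5:45 PM + 1:00 = 6:45 PM on Jul 20.

6:45 PM on July 20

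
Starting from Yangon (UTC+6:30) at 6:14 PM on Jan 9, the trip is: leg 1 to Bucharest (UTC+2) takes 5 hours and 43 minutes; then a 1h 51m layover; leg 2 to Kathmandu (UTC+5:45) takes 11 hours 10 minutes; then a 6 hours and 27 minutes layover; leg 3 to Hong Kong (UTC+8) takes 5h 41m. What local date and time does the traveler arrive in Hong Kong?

Convert departure to UTC: 6:14 PM − 6:30 = 11:44 AM UTC on Jan 9.
Add 5 hours 43 minutes leg 1 → 5:27 PM UTC.
Add 1 hour and 51 minutes layover in Bucharest → 7:18 PM UTC.
Add 11 hours 10 minutes leg 2 → 6:28 AM UTC (Jan 10).
Add 6 hours 27 minutes layover in Kathmandu → 12:55 PM UTC.
Add 5 hours 41 minutes leg 3 → 6:36 PM UTC.
Hong Kong is UTC+8:00, so local arrival = 6:36 PM + 8:00 = 2:36 AM on Jan 11.

2:36 AM on January 11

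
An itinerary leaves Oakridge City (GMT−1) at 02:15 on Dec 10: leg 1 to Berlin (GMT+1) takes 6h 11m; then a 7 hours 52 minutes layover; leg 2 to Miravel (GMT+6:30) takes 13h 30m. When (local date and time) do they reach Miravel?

13:18 on December 11

Convert departure to UTC: 02:15 + 1:00 = 03:15 UTC on Dec 10.
Add 6 hours 11 minutes leg 1 → 09:26 UTC.
Add 7 hours and 52 minutes layover in Berlin → 17:18 UTC.
Add 13 hours 30 minutes leg 2 → 06:48 UTC (Dec 11).
Miravel is UTC+6:30, so local arrival = 06:48 + 6:30 = 13:18 on Dec 11.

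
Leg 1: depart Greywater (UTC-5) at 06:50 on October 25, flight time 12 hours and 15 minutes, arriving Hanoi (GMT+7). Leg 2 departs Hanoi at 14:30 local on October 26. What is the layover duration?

7 hours 25 minutes

Convert departure to UTC: 06:50 + 5:00 = 11:50 UTC on Oct 25.
Add 12 hours and 15 minutes flight time → 00:05 UTC (Oct 26).
Hanoi is UTC+7:00, so local arrival = 00:05 + 7:00 = 07:05 on Oct 26.
Layover = 14:30 − 07:05 = 7 hours 25 minutes.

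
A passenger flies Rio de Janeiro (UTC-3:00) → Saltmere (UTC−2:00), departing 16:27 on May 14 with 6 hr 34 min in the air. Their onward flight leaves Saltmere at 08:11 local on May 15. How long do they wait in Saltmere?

8 hours 10 minutes

Convert departure to UTC: 16:27 + 3:00 = 19:27 UTC on May 14.
Add 6 hours and 34 minutes flight time → 02:01 UTC (May 15).
Saltmere is UTC−2:00, so local arrival = 02:01 − 2:00 = 00:01 on May 15.
Layover = 08:11 − 00:01 = 8 hours 10 minutes.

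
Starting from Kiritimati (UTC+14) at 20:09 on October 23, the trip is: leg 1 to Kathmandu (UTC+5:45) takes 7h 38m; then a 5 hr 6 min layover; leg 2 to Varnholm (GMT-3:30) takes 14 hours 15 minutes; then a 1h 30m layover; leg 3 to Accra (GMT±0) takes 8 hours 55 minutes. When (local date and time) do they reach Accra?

Convert departure to UTC: 20:09 − 14:00 = 06:09 UTC on Oct 23.
Add 7 hours 38 minutes leg 1 → 13:47 UTC.
Add 5 hours and 6 minutes layover in Kathmandu → 18:53 UTC.
Add 14 hours and 15 minutes leg 2 → 09:08 UTC (Oct 24).
Add 1 hour 30 minutes layover in Varnholm → 10:38 UTC.
Add 8 hours and 55 minutes leg 3 → 19:33 UTC.
Accra is UTC+0, so local arrival is the same: 19:33 on Oct 24.

19:33 on October 24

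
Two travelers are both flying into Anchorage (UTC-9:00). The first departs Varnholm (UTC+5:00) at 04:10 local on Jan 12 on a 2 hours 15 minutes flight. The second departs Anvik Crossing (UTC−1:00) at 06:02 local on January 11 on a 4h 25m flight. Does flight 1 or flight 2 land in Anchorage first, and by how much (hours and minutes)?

the second, by 13 hours 58 minutes

Flight 1 in UTC: 04:10 − 5:00 = 23:10 on Jan 11.
+2 hours and 15 minutes → arrive 01:25 UTC on Jan 12.
Flight 2 in UTC: 06:02 + 1:00 = 07:02 on Jan 11.
+4 hours and 25 minutes → arrive 11:27 UTC on Jan 11.
Flight 2 lands earlier by 13 hours 58 minutes.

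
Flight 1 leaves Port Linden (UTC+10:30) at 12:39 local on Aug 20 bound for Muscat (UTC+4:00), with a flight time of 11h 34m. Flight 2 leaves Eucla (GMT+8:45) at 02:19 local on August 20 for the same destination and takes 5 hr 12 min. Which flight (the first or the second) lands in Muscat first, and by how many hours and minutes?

Flight 1 in UTC: 12:39 − 10:30 = 02:09 on Aug 20.
+11 hours 34 minutes → arrive 13:43 UTC on Aug 20.
Flight 2 in UTC: 02:19 − 8:45 = 17:34 on Aug 19.
+5 hours 12 minutes → arrive 22:46 UTC on Aug 19.
Flight 2 lands earlier by 14 hours 57 minutes.

the second, by 14 hours 57 minutes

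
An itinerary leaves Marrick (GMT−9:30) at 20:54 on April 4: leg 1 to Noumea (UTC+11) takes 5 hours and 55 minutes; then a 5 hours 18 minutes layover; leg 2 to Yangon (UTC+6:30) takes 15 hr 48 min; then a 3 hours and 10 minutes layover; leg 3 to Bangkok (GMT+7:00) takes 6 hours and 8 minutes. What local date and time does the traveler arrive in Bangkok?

01:43 on Apr 7

Convert departure to UTC: 20:54 + 9:30 = 06:24 UTC on Apr 5.
Add 5 hours and 55 minutes leg 1 → 12:19 UTC.
Add 5 hours 18 minutes layover in Noumea → 17:37 UTC.
Add 15 hours 48 minutes leg 2 → 09:25 UTC (Apr 6).
Add 3 hours and 10 minutes layover in Yangon → 12:35 UTC.
Add 6 hours and 8 minutes leg 3 → 18:43 UTC.
Bangkok is UTC+7:00, so local arrival = 18:43 + 7:00 = 01:43 on Apr 7.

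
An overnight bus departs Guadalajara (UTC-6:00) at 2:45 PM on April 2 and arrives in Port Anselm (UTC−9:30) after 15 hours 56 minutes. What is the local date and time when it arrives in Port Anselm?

Port Anselm is 3:30 behind Guadalajara.
After 15 hours and 56 minutes it is 6:41 AM (Apr 3) in Guadalajara.
Shift by the zone difference: 6:41 AM − 3:30 = 3:11 AM on Apr 3 in Port Anselm.

3:11 AM on April 3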